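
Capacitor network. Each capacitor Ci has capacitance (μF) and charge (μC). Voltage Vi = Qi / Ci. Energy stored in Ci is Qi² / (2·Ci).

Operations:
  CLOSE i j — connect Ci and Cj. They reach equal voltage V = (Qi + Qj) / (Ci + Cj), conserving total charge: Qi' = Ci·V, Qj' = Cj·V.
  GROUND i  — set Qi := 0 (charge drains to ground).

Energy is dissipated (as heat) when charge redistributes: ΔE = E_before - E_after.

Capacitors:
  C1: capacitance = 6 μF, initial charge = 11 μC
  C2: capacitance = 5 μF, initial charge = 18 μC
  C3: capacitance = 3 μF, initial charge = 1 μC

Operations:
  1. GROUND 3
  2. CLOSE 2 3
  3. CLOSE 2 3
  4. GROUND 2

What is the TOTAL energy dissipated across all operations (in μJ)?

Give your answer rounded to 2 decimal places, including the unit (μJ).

Initial: C1(6μF, Q=11μC, V=1.83V), C2(5μF, Q=18μC, V=3.60V), C3(3μF, Q=1μC, V=0.33V)
Op 1: GROUND 3: Q3=0; energy lost=0.167
Op 2: CLOSE 2-3: Q_total=18.00, C_total=8.00, V=2.25; Q2=11.25, Q3=6.75; dissipated=12.150
Op 3: CLOSE 2-3: Q_total=18.00, C_total=8.00, V=2.25; Q2=11.25, Q3=6.75; dissipated=0.000
Op 4: GROUND 2: Q2=0; energy lost=12.656
Total dissipated: 24.973 μJ

Answer: 24.97 μJ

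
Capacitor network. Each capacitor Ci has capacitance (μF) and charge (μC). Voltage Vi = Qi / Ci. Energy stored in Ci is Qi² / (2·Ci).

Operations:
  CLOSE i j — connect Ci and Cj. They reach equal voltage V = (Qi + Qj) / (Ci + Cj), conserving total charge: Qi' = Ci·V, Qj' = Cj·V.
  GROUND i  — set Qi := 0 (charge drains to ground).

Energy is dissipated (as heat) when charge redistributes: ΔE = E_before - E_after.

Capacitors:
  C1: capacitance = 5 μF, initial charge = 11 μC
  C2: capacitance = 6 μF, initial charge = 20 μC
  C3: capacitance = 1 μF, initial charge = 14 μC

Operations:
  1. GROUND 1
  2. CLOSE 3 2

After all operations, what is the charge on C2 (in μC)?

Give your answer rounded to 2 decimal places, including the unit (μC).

Answer: 29.14 μC

Derivation:
Initial: C1(5μF, Q=11μC, V=2.20V), C2(6μF, Q=20μC, V=3.33V), C3(1μF, Q=14μC, V=14.00V)
Op 1: GROUND 1: Q1=0; energy lost=12.100
Op 2: CLOSE 3-2: Q_total=34.00, C_total=7.00, V=4.86; Q3=4.86, Q2=29.14; dissipated=48.762
Final charges: Q1=0.00, Q2=29.14, Q3=4.86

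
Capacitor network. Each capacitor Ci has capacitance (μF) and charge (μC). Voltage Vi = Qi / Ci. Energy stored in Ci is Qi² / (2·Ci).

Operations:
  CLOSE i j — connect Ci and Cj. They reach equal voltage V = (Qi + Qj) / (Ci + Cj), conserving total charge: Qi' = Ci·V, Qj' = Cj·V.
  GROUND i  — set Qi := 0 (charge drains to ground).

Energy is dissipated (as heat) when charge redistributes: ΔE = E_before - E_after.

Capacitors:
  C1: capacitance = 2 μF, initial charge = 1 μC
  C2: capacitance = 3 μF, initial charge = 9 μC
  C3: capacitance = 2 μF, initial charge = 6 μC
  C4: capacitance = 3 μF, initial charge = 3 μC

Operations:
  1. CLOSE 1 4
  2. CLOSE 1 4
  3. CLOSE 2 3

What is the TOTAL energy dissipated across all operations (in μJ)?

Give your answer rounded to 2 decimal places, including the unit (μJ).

Answer: 0.15 μJ

Derivation:
Initial: C1(2μF, Q=1μC, V=0.50V), C2(3μF, Q=9μC, V=3.00V), C3(2μF, Q=6μC, V=3.00V), C4(3μF, Q=3μC, V=1.00V)
Op 1: CLOSE 1-4: Q_total=4.00, C_total=5.00, V=0.80; Q1=1.60, Q4=2.40; dissipated=0.150
Op 2: CLOSE 1-4: Q_total=4.00, C_total=5.00, V=0.80; Q1=1.60, Q4=2.40; dissipated=0.000
Op 3: CLOSE 2-3: Q_total=15.00, C_total=5.00, V=3.00; Q2=9.00, Q3=6.00; dissipated=0.000
Total dissipated: 0.150 μJ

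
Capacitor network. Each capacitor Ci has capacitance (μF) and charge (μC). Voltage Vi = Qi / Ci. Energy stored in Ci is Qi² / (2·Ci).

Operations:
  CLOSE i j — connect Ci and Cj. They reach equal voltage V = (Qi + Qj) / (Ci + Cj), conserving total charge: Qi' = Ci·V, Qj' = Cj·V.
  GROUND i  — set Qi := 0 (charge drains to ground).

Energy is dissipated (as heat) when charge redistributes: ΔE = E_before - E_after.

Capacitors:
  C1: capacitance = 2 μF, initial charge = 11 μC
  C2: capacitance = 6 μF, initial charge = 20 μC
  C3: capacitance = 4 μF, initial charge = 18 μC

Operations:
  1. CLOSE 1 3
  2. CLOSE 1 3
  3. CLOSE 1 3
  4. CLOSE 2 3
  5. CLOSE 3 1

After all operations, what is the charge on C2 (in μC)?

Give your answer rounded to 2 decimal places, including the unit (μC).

Initial: C1(2μF, Q=11μC, V=5.50V), C2(6μF, Q=20μC, V=3.33V), C3(4μF, Q=18μC, V=4.50V)
Op 1: CLOSE 1-3: Q_total=29.00, C_total=6.00, V=4.83; Q1=9.67, Q3=19.33; dissipated=0.667
Op 2: CLOSE 1-3: Q_total=29.00, C_total=6.00, V=4.83; Q1=9.67, Q3=19.33; dissipated=0.000
Op 3: CLOSE 1-3: Q_total=29.00, C_total=6.00, V=4.83; Q1=9.67, Q3=19.33; dissipated=0.000
Op 4: CLOSE 2-3: Q_total=39.33, C_total=10.00, V=3.93; Q2=23.60, Q3=15.73; dissipated=2.700
Op 5: CLOSE 3-1: Q_total=25.40, C_total=6.00, V=4.23; Q3=16.93, Q1=8.47; dissipated=0.540
Final charges: Q1=8.47, Q2=23.60, Q3=16.93

Answer: 23.60 μC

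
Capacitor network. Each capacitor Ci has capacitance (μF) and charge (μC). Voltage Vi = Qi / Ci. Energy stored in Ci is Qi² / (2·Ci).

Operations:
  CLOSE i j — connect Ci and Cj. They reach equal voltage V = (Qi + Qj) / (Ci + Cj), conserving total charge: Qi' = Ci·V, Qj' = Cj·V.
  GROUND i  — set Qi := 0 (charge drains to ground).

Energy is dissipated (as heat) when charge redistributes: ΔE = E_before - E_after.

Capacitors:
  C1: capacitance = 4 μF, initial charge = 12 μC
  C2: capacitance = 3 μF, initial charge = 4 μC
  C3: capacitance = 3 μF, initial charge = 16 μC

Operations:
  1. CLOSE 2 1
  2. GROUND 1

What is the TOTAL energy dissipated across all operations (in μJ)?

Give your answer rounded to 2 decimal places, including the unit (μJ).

Initial: C1(4μF, Q=12μC, V=3.00V), C2(3μF, Q=4μC, V=1.33V), C3(3μF, Q=16μC, V=5.33V)
Op 1: CLOSE 2-1: Q_total=16.00, C_total=7.00, V=2.29; Q2=6.86, Q1=9.14; dissipated=2.381
Op 2: GROUND 1: Q1=0; energy lost=10.449
Total dissipated: 12.830 μJ

Answer: 12.83 μJ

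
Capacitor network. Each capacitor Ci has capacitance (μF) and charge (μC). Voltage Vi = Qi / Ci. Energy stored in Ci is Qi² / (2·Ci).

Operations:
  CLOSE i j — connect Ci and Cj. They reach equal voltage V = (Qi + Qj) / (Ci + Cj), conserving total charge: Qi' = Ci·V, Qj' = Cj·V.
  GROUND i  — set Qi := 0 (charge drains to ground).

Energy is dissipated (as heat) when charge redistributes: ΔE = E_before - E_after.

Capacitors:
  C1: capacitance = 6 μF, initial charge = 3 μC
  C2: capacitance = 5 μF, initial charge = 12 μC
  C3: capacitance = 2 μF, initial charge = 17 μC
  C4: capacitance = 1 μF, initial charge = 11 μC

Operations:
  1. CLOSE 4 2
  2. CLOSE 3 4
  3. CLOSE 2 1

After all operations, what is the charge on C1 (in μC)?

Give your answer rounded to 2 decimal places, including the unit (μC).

Initial: C1(6μF, Q=3μC, V=0.50V), C2(5μF, Q=12μC, V=2.40V), C3(2μF, Q=17μC, V=8.50V), C4(1μF, Q=11μC, V=11.00V)
Op 1: CLOSE 4-2: Q_total=23.00, C_total=6.00, V=3.83; Q4=3.83, Q2=19.17; dissipated=30.817
Op 2: CLOSE 3-4: Q_total=20.83, C_total=3.00, V=6.94; Q3=13.89, Q4=6.94; dissipated=7.259
Op 3: CLOSE 2-1: Q_total=22.17, C_total=11.00, V=2.02; Q2=10.08, Q1=12.09; dissipated=15.152
Final charges: Q1=12.09, Q2=10.08, Q3=13.89, Q4=6.94

Answer: 12.09 μC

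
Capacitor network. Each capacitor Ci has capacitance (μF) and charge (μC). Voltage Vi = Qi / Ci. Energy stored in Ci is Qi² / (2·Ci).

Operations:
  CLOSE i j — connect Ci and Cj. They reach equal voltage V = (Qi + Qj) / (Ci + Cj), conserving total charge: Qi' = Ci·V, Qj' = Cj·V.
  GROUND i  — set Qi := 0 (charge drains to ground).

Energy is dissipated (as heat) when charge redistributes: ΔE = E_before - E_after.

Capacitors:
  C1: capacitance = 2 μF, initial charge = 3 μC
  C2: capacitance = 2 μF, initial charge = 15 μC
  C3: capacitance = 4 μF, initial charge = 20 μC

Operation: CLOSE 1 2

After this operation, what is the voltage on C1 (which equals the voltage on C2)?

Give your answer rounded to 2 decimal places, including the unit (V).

Initial: C1(2μF, Q=3μC, V=1.50V), C2(2μF, Q=15μC, V=7.50V), C3(4μF, Q=20μC, V=5.00V)
Op 1: CLOSE 1-2: Q_total=18.00, C_total=4.00, V=4.50; Q1=9.00, Q2=9.00; dissipated=18.000

Answer: 4.50 V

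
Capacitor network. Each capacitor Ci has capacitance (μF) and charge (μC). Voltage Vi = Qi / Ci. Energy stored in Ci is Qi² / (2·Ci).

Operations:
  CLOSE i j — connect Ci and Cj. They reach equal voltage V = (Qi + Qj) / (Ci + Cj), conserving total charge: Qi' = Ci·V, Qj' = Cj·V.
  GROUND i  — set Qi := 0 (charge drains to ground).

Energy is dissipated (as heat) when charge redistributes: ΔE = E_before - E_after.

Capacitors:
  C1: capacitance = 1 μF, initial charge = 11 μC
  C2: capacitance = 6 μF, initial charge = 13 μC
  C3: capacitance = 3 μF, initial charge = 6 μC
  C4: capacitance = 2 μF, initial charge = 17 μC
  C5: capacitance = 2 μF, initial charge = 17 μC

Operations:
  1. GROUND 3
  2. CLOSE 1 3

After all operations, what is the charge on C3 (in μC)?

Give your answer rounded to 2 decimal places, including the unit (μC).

Answer: 8.25 μC

Derivation:
Initial: C1(1μF, Q=11μC, V=11.00V), C2(6μF, Q=13μC, V=2.17V), C3(3μF, Q=6μC, V=2.00V), C4(2μF, Q=17μC, V=8.50V), C5(2μF, Q=17μC, V=8.50V)
Op 1: GROUND 3: Q3=0; energy lost=6.000
Op 2: CLOSE 1-3: Q_total=11.00, C_total=4.00, V=2.75; Q1=2.75, Q3=8.25; dissipated=45.375
Final charges: Q1=2.75, Q2=13.00, Q3=8.25, Q4=17.00, Q5=17.00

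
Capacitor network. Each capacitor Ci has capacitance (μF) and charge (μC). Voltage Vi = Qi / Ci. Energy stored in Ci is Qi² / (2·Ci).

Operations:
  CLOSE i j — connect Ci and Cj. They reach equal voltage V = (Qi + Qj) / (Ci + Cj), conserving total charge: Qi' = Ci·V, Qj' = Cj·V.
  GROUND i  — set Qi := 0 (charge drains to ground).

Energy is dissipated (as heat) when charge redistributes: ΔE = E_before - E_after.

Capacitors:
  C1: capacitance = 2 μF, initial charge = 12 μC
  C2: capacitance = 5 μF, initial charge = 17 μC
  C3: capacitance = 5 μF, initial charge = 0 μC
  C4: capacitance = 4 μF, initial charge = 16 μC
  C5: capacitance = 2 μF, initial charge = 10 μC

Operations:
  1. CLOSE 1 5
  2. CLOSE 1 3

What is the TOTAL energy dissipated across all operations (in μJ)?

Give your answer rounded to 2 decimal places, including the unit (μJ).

Initial: C1(2μF, Q=12μC, V=6.00V), C2(5μF, Q=17μC, V=3.40V), C3(5μF, Q=0μC, V=0.00V), C4(4μF, Q=16μC, V=4.00V), C5(2μF, Q=10μC, V=5.00V)
Op 1: CLOSE 1-5: Q_total=22.00, C_total=4.00, V=5.50; Q1=11.00, Q5=11.00; dissipated=0.500
Op 2: CLOSE 1-3: Q_total=11.00, C_total=7.00, V=1.57; Q1=3.14, Q3=7.86; dissipated=21.607
Total dissipated: 22.107 μJ

Answer: 22.11 μJ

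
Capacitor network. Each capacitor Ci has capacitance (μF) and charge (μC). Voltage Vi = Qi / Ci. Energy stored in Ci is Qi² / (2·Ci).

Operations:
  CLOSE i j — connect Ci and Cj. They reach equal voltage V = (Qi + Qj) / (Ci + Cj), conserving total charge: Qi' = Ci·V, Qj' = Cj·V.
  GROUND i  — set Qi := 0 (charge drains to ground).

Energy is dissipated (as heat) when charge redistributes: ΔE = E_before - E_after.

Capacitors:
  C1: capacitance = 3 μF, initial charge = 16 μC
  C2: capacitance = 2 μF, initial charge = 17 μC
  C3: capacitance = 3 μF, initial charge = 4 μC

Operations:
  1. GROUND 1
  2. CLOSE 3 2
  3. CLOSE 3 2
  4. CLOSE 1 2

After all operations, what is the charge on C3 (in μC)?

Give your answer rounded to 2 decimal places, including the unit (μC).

Answer: 12.60 μC

Derivation:
Initial: C1(3μF, Q=16μC, V=5.33V), C2(2μF, Q=17μC, V=8.50V), C3(3μF, Q=4μC, V=1.33V)
Op 1: GROUND 1: Q1=0; energy lost=42.667
Op 2: CLOSE 3-2: Q_total=21.00, C_total=5.00, V=4.20; Q3=12.60, Q2=8.40; dissipated=30.817
Op 3: CLOSE 3-2: Q_total=21.00, C_total=5.00, V=4.20; Q3=12.60, Q2=8.40; dissipated=0.000
Op 4: CLOSE 1-2: Q_total=8.40, C_total=5.00, V=1.68; Q1=5.04, Q2=3.36; dissipated=10.584
Final charges: Q1=5.04, Q2=3.36, Q3=12.60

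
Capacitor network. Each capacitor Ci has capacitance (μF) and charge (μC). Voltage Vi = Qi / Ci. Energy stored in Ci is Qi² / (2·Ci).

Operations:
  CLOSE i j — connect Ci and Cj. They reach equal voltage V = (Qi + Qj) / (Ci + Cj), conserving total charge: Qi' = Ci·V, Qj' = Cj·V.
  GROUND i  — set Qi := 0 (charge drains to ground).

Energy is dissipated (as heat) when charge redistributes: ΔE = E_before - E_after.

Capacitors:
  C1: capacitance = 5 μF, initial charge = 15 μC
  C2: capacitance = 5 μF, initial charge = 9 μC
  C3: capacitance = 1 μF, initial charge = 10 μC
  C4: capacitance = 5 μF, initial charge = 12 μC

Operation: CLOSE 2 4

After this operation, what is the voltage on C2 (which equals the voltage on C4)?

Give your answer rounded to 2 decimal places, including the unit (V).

Initial: C1(5μF, Q=15μC, V=3.00V), C2(5μF, Q=9μC, V=1.80V), C3(1μF, Q=10μC, V=10.00V), C4(5μF, Q=12μC, V=2.40V)
Op 1: CLOSE 2-4: Q_total=21.00, C_total=10.00, V=2.10; Q2=10.50, Q4=10.50; dissipated=0.450

Answer: 2.10 V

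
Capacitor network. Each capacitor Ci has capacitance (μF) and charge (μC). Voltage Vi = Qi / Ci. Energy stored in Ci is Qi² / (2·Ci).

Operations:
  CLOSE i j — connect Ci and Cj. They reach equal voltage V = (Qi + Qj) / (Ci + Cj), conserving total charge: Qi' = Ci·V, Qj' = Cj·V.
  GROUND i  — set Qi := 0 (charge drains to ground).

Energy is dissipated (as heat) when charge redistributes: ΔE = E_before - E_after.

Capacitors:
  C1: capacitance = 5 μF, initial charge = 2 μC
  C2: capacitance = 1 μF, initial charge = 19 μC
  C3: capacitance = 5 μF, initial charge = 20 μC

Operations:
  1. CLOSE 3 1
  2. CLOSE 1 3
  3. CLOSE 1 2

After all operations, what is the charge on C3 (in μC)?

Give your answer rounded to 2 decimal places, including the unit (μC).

Answer: 11.00 μC

Derivation:
Initial: C1(5μF, Q=2μC, V=0.40V), C2(1μF, Q=19μC, V=19.00V), C3(5μF, Q=20μC, V=4.00V)
Op 1: CLOSE 3-1: Q_total=22.00, C_total=10.00, V=2.20; Q3=11.00, Q1=11.00; dissipated=16.200
Op 2: CLOSE 1-3: Q_total=22.00, C_total=10.00, V=2.20; Q1=11.00, Q3=11.00; dissipated=0.000
Op 3: CLOSE 1-2: Q_total=30.00, C_total=6.00, V=5.00; Q1=25.00, Q2=5.00; dissipated=117.600
Final charges: Q1=25.00, Q2=5.00, Q3=11.00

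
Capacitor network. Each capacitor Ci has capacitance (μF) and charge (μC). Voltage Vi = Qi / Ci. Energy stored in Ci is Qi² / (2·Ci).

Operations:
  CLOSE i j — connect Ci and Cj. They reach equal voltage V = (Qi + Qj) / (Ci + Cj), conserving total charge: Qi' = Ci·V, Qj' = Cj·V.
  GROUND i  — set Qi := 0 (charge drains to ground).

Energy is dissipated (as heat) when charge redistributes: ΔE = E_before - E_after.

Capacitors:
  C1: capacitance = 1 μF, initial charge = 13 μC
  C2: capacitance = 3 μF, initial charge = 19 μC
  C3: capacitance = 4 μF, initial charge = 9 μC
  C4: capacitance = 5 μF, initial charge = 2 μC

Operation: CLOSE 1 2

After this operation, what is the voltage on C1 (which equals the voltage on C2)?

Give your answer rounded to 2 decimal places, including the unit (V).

Answer: 8.00 V

Derivation:
Initial: C1(1μF, Q=13μC, V=13.00V), C2(3μF, Q=19μC, V=6.33V), C3(4μF, Q=9μC, V=2.25V), C4(5μF, Q=2μC, V=0.40V)
Op 1: CLOSE 1-2: Q_total=32.00, C_total=4.00, V=8.00; Q1=8.00, Q2=24.00; dissipated=16.667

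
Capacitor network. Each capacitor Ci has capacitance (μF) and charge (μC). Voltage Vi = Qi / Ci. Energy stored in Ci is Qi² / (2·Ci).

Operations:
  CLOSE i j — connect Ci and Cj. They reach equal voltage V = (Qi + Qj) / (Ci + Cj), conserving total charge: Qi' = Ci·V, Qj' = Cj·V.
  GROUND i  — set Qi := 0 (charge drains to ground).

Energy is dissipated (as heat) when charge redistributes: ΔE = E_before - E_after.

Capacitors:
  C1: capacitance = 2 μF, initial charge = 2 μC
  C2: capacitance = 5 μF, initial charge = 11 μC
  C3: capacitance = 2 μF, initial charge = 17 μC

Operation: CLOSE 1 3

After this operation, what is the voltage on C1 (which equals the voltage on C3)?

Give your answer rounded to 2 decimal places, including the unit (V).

Initial: C1(2μF, Q=2μC, V=1.00V), C2(5μF, Q=11μC, V=2.20V), C3(2μF, Q=17μC, V=8.50V)
Op 1: CLOSE 1-3: Q_total=19.00, C_total=4.00, V=4.75; Q1=9.50, Q3=9.50; dissipated=28.125

Answer: 4.75 V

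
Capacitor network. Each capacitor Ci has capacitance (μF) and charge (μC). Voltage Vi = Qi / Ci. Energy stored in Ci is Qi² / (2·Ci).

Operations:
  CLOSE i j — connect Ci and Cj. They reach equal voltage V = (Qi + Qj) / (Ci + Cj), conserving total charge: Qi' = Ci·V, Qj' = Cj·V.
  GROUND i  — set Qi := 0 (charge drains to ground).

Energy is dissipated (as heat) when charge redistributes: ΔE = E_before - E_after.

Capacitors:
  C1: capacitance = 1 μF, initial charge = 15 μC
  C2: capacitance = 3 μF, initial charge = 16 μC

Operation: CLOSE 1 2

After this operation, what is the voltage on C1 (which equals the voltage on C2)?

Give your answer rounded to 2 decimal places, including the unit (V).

Initial: C1(1μF, Q=15μC, V=15.00V), C2(3μF, Q=16μC, V=5.33V)
Op 1: CLOSE 1-2: Q_total=31.00, C_total=4.00, V=7.75; Q1=7.75, Q2=23.25; dissipated=35.042

Answer: 7.75 V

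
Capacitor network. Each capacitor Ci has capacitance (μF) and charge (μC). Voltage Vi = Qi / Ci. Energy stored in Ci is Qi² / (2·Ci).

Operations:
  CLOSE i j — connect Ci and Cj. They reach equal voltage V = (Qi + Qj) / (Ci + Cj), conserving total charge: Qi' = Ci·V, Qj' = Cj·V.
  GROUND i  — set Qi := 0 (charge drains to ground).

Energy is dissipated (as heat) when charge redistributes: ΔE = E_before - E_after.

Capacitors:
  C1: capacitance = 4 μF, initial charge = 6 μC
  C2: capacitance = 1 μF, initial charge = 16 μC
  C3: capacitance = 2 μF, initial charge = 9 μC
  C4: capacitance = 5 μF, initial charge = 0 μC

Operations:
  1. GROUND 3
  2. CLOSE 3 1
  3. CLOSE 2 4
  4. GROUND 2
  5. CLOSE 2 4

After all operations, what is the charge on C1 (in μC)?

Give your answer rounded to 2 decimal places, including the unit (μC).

Answer: 4.00 μC

Derivation:
Initial: C1(4μF, Q=6μC, V=1.50V), C2(1μF, Q=16μC, V=16.00V), C3(2μF, Q=9μC, V=4.50V), C4(5μF, Q=0μC, V=0.00V)
Op 1: GROUND 3: Q3=0; energy lost=20.250
Op 2: CLOSE 3-1: Q_total=6.00, C_total=6.00, V=1.00; Q3=2.00, Q1=4.00; dissipated=1.500
Op 3: CLOSE 2-4: Q_total=16.00, C_total=6.00, V=2.67; Q2=2.67, Q4=13.33; dissipated=106.667
Op 4: GROUND 2: Q2=0; energy lost=3.556
Op 5: CLOSE 2-4: Q_total=13.33, C_total=6.00, V=2.22; Q2=2.22, Q4=11.11; dissipated=2.963
Final charges: Q1=4.00, Q2=2.22, Q3=2.00, Q4=11.11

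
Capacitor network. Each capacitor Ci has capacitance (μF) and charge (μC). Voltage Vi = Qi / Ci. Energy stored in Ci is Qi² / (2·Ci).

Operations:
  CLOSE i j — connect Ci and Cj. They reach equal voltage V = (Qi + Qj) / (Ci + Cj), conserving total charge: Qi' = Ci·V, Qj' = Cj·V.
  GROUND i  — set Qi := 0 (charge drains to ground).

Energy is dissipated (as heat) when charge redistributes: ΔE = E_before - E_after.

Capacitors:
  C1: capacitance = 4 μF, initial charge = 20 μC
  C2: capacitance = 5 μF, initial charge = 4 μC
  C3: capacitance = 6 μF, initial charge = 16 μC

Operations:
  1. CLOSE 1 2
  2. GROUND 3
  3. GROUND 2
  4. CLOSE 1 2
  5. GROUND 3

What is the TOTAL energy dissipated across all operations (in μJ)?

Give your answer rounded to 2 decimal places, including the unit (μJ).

Initial: C1(4μF, Q=20μC, V=5.00V), C2(5μF, Q=4μC, V=0.80V), C3(6μF, Q=16μC, V=2.67V)
Op 1: CLOSE 1-2: Q_total=24.00, C_total=9.00, V=2.67; Q1=10.67, Q2=13.33; dissipated=19.600
Op 2: GROUND 3: Q3=0; energy lost=21.333
Op 3: GROUND 2: Q2=0; energy lost=17.778
Op 4: CLOSE 1-2: Q_total=10.67, C_total=9.00, V=1.19; Q1=4.74, Q2=5.93; dissipated=7.901
Op 5: GROUND 3: Q3=0; energy lost=0.000
Total dissipated: 66.612 μJ

Answer: 66.61 μJ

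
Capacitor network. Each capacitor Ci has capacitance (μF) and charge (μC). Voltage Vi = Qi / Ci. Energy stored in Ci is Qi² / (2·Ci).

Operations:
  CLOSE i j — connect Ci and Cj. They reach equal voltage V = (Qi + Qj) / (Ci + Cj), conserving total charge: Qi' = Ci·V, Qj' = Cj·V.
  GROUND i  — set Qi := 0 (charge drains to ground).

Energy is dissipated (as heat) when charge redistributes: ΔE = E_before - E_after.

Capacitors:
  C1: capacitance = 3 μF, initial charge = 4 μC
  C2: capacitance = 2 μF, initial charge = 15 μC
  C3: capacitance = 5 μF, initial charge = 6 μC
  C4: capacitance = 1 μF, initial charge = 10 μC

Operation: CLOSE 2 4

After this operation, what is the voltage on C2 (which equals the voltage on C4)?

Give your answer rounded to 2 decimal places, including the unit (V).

Answer: 8.33 V

Derivation:
Initial: C1(3μF, Q=4μC, V=1.33V), C2(2μF, Q=15μC, V=7.50V), C3(5μF, Q=6μC, V=1.20V), C4(1μF, Q=10μC, V=10.00V)
Op 1: CLOSE 2-4: Q_total=25.00, C_total=3.00, V=8.33; Q2=16.67, Q4=8.33; dissipated=2.083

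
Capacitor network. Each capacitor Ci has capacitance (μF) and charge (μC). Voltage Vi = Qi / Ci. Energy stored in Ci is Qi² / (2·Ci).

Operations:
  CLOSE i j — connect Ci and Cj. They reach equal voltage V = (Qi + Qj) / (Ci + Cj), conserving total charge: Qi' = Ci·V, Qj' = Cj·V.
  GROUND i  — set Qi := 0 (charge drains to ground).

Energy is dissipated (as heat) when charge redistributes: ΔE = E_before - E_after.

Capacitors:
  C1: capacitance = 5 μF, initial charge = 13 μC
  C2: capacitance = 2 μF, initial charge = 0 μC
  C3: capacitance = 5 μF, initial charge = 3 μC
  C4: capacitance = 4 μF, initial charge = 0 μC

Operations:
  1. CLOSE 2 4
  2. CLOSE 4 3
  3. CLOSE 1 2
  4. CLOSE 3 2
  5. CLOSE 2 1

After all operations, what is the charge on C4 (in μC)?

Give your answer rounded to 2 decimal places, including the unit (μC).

Answer: 1.33 μC

Derivation:
Initial: C1(5μF, Q=13μC, V=2.60V), C2(2μF, Q=0μC, V=0.00V), C3(5μF, Q=3μC, V=0.60V), C4(4μF, Q=0μC, V=0.00V)
Op 1: CLOSE 2-4: Q_total=0.00, C_total=6.00, V=0.00; Q2=0.00, Q4=0.00; dissipated=0.000
Op 2: CLOSE 4-3: Q_total=3.00, C_total=9.00, V=0.33; Q4=1.33, Q3=1.67; dissipated=0.400
Op 3: CLOSE 1-2: Q_total=13.00, C_total=7.00, V=1.86; Q1=9.29, Q2=3.71; dissipated=4.829
Op 4: CLOSE 3-2: Q_total=5.38, C_total=7.00, V=0.77; Q3=3.84, Q2=1.54; dissipated=1.659
Op 5: CLOSE 2-1: Q_total=10.82, C_total=7.00, V=1.55; Q2=3.09, Q1=7.73; dissipated=0.846
Final charges: Q1=7.73, Q2=3.09, Q3=3.84, Q4=1.33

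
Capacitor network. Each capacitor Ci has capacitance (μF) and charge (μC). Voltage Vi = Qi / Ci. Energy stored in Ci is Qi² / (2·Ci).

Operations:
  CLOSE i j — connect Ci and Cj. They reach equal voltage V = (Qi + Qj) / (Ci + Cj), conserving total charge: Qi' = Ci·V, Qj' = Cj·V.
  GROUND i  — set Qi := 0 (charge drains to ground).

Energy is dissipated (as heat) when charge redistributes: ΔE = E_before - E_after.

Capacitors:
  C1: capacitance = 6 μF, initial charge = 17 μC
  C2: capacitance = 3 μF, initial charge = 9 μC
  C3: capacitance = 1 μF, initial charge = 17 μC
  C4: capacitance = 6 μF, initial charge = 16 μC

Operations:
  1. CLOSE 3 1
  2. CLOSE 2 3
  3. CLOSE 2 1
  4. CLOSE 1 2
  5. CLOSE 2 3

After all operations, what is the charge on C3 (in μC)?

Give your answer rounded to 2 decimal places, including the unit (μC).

Initial: C1(6μF, Q=17μC, V=2.83V), C2(3μF, Q=9μC, V=3.00V), C3(1μF, Q=17μC, V=17.00V), C4(6μF, Q=16μC, V=2.67V)
Op 1: CLOSE 3-1: Q_total=34.00, C_total=7.00, V=4.86; Q3=4.86, Q1=29.14; dissipated=86.012
Op 2: CLOSE 2-3: Q_total=13.86, C_total=4.00, V=3.46; Q2=10.39, Q3=3.46; dissipated=1.293
Op 3: CLOSE 2-1: Q_total=39.54, C_total=9.00, V=4.39; Q2=13.18, Q1=26.36; dissipated=1.940
Op 4: CLOSE 1-2: Q_total=39.54, C_total=9.00, V=4.39; Q1=26.36, Q2=13.18; dissipated=0.000
Op 5: CLOSE 2-3: Q_total=16.64, C_total=4.00, V=4.16; Q2=12.48, Q3=4.16; dissipated=0.323
Final charges: Q1=26.36, Q2=12.48, Q3=4.16, Q4=16.00

Answer: 4.16 μC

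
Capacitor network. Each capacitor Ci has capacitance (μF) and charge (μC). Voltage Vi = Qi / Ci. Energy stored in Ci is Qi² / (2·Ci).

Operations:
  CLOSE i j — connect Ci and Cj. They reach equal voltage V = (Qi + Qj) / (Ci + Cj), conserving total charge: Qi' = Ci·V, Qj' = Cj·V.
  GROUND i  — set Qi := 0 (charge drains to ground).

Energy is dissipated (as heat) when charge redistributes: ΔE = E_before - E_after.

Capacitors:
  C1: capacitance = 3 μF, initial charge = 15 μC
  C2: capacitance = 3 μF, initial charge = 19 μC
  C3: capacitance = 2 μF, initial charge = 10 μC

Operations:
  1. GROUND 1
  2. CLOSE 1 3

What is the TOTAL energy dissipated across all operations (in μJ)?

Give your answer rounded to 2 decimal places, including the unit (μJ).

Initial: C1(3μF, Q=15μC, V=5.00V), C2(3μF, Q=19μC, V=6.33V), C3(2μF, Q=10μC, V=5.00V)
Op 1: GROUND 1: Q1=0; energy lost=37.500
Op 2: CLOSE 1-3: Q_total=10.00, C_total=5.00, V=2.00; Q1=6.00, Q3=4.00; dissipated=15.000
Total dissipated: 52.500 μJ

Answer: 52.50 μJ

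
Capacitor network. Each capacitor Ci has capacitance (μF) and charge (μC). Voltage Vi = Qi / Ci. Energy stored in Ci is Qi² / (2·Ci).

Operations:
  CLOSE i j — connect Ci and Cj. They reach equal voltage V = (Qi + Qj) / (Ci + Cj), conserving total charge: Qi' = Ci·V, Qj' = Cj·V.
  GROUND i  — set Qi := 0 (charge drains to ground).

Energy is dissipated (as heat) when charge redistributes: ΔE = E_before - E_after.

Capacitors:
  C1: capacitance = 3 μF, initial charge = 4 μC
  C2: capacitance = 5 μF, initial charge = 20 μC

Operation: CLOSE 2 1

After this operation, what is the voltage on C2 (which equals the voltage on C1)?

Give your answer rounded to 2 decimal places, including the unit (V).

Answer: 3.00 V

Derivation:
Initial: C1(3μF, Q=4μC, V=1.33V), C2(5μF, Q=20μC, V=4.00V)
Op 1: CLOSE 2-1: Q_total=24.00, C_total=8.00, V=3.00; Q2=15.00, Q1=9.00; dissipated=6.667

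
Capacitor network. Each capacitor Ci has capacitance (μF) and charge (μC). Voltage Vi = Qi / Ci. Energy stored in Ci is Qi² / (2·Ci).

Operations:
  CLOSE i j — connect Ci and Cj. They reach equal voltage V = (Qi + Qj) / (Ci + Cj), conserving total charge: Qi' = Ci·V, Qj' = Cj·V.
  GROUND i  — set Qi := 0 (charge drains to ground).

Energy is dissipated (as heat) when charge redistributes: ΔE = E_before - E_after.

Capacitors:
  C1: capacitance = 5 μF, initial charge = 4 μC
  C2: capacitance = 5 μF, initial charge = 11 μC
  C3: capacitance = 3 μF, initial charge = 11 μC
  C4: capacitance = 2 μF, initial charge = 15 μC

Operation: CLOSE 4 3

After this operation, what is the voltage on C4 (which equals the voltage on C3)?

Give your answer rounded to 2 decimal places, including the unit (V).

Answer: 5.20 V

Derivation:
Initial: C1(5μF, Q=4μC, V=0.80V), C2(5μF, Q=11μC, V=2.20V), C3(3μF, Q=11μC, V=3.67V), C4(2μF, Q=15μC, V=7.50V)
Op 1: CLOSE 4-3: Q_total=26.00, C_total=5.00, V=5.20; Q4=10.40, Q3=15.60; dissipated=8.817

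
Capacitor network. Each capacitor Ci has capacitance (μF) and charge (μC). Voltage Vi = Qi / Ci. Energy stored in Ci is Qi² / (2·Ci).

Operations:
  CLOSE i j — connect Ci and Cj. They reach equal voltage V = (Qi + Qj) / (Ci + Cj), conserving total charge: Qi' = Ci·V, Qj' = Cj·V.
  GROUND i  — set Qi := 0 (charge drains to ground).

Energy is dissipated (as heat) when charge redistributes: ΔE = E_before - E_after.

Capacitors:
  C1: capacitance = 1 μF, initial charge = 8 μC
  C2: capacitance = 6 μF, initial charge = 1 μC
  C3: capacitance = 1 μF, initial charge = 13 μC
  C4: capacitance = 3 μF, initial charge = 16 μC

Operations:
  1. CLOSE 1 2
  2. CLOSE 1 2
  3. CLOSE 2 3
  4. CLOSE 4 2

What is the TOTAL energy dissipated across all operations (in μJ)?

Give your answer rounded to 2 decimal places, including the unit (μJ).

Initial: C1(1μF, Q=8μC, V=8.00V), C2(6μF, Q=1μC, V=0.17V), C3(1μF, Q=13μC, V=13.00V), C4(3μF, Q=16μC, V=5.33V)
Op 1: CLOSE 1-2: Q_total=9.00, C_total=7.00, V=1.29; Q1=1.29, Q2=7.71; dissipated=26.298
Op 2: CLOSE 1-2: Q_total=9.00, C_total=7.00, V=1.29; Q1=1.29, Q2=7.71; dissipated=0.000
Op 3: CLOSE 2-3: Q_total=20.71, C_total=7.00, V=2.96; Q2=17.76, Q3=2.96; dissipated=58.810
Op 4: CLOSE 4-2: Q_total=33.76, C_total=9.00, V=3.75; Q4=11.25, Q2=22.50; dissipated=5.637
Total dissipated: 90.745 μJ

Answer: 90.74 μJ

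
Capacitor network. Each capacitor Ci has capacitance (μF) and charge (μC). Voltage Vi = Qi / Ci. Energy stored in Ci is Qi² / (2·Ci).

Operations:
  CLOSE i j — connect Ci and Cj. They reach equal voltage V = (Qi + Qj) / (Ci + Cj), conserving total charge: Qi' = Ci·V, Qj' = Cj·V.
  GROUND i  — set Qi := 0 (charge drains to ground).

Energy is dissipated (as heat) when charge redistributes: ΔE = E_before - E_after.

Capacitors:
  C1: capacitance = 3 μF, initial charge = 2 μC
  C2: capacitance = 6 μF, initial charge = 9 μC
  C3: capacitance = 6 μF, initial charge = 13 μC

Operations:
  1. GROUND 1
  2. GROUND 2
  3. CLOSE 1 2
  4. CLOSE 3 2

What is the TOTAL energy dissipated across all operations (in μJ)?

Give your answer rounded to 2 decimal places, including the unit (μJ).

Initial: C1(3μF, Q=2μC, V=0.67V), C2(6μF, Q=9μC, V=1.50V), C3(6μF, Q=13μC, V=2.17V)
Op 1: GROUND 1: Q1=0; energy lost=0.667
Op 2: GROUND 2: Q2=0; energy lost=6.750
Op 3: CLOSE 1-2: Q_total=0.00, C_total=9.00, V=0.00; Q1=0.00, Q2=0.00; dissipated=0.000
Op 4: CLOSE 3-2: Q_total=13.00, C_total=12.00, V=1.08; Q3=6.50, Q2=6.50; dissipated=7.042
Total dissipated: 14.458 μJ

Answer: 14.46 μJ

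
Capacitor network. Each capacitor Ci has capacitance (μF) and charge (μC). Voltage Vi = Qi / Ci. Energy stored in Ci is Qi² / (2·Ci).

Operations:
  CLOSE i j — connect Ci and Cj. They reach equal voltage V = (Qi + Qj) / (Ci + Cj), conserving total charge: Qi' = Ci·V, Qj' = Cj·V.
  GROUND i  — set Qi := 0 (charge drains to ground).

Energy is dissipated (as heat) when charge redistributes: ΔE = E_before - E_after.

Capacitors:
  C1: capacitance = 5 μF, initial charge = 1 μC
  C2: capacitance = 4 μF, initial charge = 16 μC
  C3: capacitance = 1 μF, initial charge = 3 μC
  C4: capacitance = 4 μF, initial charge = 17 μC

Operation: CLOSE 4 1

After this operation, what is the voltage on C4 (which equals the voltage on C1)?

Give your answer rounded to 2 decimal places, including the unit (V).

Answer: 2.00 V

Derivation:
Initial: C1(5μF, Q=1μC, V=0.20V), C2(4μF, Q=16μC, V=4.00V), C3(1μF, Q=3μC, V=3.00V), C4(4μF, Q=17μC, V=4.25V)
Op 1: CLOSE 4-1: Q_total=18.00, C_total=9.00, V=2.00; Q4=8.00, Q1=10.00; dissipated=18.225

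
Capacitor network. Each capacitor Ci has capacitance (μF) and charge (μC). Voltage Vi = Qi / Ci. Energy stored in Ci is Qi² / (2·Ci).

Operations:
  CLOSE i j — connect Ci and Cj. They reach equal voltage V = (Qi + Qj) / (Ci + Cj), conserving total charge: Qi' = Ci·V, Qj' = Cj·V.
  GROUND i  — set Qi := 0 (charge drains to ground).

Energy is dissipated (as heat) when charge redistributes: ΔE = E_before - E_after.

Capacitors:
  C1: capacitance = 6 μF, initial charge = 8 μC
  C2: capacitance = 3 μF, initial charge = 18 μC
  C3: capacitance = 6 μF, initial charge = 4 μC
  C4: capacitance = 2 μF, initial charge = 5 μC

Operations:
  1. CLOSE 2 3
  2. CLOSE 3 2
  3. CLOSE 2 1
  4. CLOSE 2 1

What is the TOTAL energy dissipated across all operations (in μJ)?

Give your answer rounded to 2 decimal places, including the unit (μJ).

Initial: C1(6μF, Q=8μC, V=1.33V), C2(3μF, Q=18μC, V=6.00V), C3(6μF, Q=4μC, V=0.67V), C4(2μF, Q=5μC, V=2.50V)
Op 1: CLOSE 2-3: Q_total=22.00, C_total=9.00, V=2.44; Q2=7.33, Q3=14.67; dissipated=28.444
Op 2: CLOSE 3-2: Q_total=22.00, C_total=9.00, V=2.44; Q3=14.67, Q2=7.33; dissipated=0.000
Op 3: CLOSE 2-1: Q_total=15.33, C_total=9.00, V=1.70; Q2=5.11, Q1=10.22; dissipated=1.235
Op 4: CLOSE 2-1: Q_total=15.33, C_total=9.00, V=1.70; Q2=5.11, Q1=10.22; dissipated=0.000
Total dissipated: 29.679 μJ

Answer: 29.68 μJ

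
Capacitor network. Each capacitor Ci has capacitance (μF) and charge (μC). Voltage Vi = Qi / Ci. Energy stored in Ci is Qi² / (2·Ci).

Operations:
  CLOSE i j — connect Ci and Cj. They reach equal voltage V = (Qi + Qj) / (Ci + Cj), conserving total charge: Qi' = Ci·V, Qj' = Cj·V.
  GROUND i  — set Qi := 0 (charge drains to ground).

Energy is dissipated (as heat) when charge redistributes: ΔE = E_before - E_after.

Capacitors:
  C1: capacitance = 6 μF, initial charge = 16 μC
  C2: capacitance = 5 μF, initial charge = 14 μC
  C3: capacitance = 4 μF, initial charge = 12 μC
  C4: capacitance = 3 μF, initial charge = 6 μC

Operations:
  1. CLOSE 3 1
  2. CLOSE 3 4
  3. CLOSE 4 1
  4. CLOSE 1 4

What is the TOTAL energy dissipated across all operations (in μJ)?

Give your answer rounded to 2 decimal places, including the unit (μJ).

Answer: 0.80 μJ

Derivation:
Initial: C1(6μF, Q=16μC, V=2.67V), C2(5μF, Q=14μC, V=2.80V), C3(4μF, Q=12μC, V=3.00V), C4(3μF, Q=6μC, V=2.00V)
Op 1: CLOSE 3-1: Q_total=28.00, C_total=10.00, V=2.80; Q3=11.20, Q1=16.80; dissipated=0.133
Op 2: CLOSE 3-4: Q_total=17.20, C_total=7.00, V=2.46; Q3=9.83, Q4=7.37; dissipated=0.549
Op 3: CLOSE 4-1: Q_total=24.17, C_total=9.00, V=2.69; Q4=8.06, Q1=16.11; dissipated=0.118
Op 4: CLOSE 1-4: Q_total=24.17, C_total=9.00, V=2.69; Q1=16.11, Q4=8.06; dissipated=0.000
Total dissipated: 0.799 μJ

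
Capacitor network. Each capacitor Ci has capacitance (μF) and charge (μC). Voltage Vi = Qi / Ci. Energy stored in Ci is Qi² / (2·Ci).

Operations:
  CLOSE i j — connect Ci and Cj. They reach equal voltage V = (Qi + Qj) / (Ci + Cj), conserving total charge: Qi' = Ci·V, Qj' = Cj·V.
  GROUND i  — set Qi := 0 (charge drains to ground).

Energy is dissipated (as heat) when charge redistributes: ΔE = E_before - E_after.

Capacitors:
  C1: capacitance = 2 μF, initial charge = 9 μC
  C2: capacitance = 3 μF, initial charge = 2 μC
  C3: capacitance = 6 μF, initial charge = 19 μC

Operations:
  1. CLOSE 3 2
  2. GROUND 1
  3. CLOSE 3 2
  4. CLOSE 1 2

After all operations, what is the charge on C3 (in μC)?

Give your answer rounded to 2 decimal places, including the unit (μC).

Answer: 14.00 μC

Derivation:
Initial: C1(2μF, Q=9μC, V=4.50V), C2(3μF, Q=2μC, V=0.67V), C3(6μF, Q=19μC, V=3.17V)
Op 1: CLOSE 3-2: Q_total=21.00, C_total=9.00, V=2.33; Q3=14.00, Q2=7.00; dissipated=6.250
Op 2: GROUND 1: Q1=0; energy lost=20.250
Op 3: CLOSE 3-2: Q_total=21.00, C_total=9.00, V=2.33; Q3=14.00, Q2=7.00; dissipated=0.000
Op 4: CLOSE 1-2: Q_total=7.00, C_total=5.00, V=1.40; Q1=2.80, Q2=4.20; dissipated=3.267
Final charges: Q1=2.80, Q2=4.20, Q3=14.00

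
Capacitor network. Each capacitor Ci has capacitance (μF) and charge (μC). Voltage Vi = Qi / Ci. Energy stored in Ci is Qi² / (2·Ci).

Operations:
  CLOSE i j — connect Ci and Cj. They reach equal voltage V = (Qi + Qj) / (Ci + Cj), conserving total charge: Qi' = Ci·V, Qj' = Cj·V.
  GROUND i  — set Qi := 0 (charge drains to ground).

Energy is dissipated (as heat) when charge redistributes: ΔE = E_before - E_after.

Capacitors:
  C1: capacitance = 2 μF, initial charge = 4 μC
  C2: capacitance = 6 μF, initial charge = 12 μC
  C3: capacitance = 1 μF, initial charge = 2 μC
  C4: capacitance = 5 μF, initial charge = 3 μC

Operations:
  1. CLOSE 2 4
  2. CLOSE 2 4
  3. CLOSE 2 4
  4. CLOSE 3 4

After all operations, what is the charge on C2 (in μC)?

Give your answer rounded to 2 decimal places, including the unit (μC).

Initial: C1(2μF, Q=4μC, V=2.00V), C2(6μF, Q=12μC, V=2.00V), C3(1μF, Q=2μC, V=2.00V), C4(5μF, Q=3μC, V=0.60V)
Op 1: CLOSE 2-4: Q_total=15.00, C_total=11.00, V=1.36; Q2=8.18, Q4=6.82; dissipated=2.673
Op 2: CLOSE 2-4: Q_total=15.00, C_total=11.00, V=1.36; Q2=8.18, Q4=6.82; dissipated=0.000
Op 3: CLOSE 2-4: Q_total=15.00, C_total=11.00, V=1.36; Q2=8.18, Q4=6.82; dissipated=0.000
Op 4: CLOSE 3-4: Q_total=8.82, C_total=6.00, V=1.47; Q3=1.47, Q4=7.35; dissipated=0.169
Final charges: Q1=4.00, Q2=8.18, Q3=1.47, Q4=7.35

Answer: 8.18 μC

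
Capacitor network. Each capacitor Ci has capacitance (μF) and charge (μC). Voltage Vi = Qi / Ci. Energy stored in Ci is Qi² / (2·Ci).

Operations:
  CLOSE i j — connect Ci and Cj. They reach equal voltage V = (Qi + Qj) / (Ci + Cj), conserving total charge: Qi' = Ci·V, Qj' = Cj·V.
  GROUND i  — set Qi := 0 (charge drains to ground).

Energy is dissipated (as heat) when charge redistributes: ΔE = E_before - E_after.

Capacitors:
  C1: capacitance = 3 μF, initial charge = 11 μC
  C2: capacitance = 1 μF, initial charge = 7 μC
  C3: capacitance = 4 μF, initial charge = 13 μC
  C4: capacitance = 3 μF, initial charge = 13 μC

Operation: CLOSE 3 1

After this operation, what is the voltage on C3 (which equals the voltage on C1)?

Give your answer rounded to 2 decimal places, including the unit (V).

Initial: C1(3μF, Q=11μC, V=3.67V), C2(1μF, Q=7μC, V=7.00V), C3(4μF, Q=13μC, V=3.25V), C4(3μF, Q=13μC, V=4.33V)
Op 1: CLOSE 3-1: Q_total=24.00, C_total=7.00, V=3.43; Q3=13.71, Q1=10.29; dissipated=0.149

Answer: 3.43 V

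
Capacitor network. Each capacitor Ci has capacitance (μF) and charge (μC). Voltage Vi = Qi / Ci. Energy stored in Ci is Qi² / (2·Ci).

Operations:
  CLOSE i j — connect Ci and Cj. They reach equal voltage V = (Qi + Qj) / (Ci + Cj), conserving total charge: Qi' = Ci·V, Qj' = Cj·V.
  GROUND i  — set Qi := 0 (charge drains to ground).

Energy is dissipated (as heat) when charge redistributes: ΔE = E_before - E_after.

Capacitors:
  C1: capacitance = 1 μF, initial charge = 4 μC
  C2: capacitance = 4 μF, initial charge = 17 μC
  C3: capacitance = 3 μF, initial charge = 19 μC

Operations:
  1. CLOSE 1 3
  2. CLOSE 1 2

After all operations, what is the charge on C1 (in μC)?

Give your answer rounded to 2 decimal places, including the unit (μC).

Answer: 4.55 μC

Derivation:
Initial: C1(1μF, Q=4μC, V=4.00V), C2(4μF, Q=17μC, V=4.25V), C3(3μF, Q=19μC, V=6.33V)
Op 1: CLOSE 1-3: Q_total=23.00, C_total=4.00, V=5.75; Q1=5.75, Q3=17.25; dissipated=2.042
Op 2: CLOSE 1-2: Q_total=22.75, C_total=5.00, V=4.55; Q1=4.55, Q2=18.20; dissipated=0.900
Final charges: Q1=4.55, Q2=18.20, Q3=17.25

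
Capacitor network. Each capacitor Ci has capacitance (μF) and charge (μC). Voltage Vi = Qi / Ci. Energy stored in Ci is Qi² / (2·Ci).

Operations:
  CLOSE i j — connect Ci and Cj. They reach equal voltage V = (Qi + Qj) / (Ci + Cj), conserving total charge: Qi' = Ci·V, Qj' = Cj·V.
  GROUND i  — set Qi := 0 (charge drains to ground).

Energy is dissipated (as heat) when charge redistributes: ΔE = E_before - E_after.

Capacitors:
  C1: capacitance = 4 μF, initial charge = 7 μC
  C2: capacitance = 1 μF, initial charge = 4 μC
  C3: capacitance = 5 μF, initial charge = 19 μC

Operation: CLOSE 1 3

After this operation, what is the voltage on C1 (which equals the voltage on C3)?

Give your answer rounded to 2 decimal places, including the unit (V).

Initial: C1(4μF, Q=7μC, V=1.75V), C2(1μF, Q=4μC, V=4.00V), C3(5μF, Q=19μC, V=3.80V)
Op 1: CLOSE 1-3: Q_total=26.00, C_total=9.00, V=2.89; Q1=11.56, Q3=14.44; dissipated=4.669

Answer: 2.89 V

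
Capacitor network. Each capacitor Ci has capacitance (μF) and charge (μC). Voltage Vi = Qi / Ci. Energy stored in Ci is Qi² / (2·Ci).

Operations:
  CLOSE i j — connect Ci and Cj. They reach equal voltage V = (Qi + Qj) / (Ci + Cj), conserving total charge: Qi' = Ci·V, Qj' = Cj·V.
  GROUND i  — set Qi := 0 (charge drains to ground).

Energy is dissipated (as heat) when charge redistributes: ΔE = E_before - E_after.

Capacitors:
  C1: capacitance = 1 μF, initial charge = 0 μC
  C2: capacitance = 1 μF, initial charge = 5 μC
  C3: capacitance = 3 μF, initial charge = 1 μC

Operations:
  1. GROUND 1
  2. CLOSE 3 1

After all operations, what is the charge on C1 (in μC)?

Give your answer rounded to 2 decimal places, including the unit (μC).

Initial: C1(1μF, Q=0μC, V=0.00V), C2(1μF, Q=5μC, V=5.00V), C3(3μF, Q=1μC, V=0.33V)
Op 1: GROUND 1: Q1=0; energy lost=0.000
Op 2: CLOSE 3-1: Q_total=1.00, C_total=4.00, V=0.25; Q3=0.75, Q1=0.25; dissipated=0.042
Final charges: Q1=0.25, Q2=5.00, Q3=0.75

Answer: 0.25 μC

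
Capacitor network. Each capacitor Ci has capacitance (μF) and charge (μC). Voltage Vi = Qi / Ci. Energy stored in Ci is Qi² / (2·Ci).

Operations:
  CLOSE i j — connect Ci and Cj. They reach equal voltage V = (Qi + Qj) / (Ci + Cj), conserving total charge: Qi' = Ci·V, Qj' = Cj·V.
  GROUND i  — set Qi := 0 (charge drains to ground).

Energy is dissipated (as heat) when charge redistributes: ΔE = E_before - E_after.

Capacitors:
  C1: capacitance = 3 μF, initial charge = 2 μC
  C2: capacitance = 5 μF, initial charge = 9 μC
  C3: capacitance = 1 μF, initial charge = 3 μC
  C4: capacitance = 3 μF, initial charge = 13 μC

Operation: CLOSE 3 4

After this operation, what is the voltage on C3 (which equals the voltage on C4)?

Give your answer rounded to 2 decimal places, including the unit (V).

Initial: C1(3μF, Q=2μC, V=0.67V), C2(5μF, Q=9μC, V=1.80V), C3(1μF, Q=3μC, V=3.00V), C4(3μF, Q=13μC, V=4.33V)
Op 1: CLOSE 3-4: Q_total=16.00, C_total=4.00, V=4.00; Q3=4.00, Q4=12.00; dissipated=0.667

Answer: 4.00 V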